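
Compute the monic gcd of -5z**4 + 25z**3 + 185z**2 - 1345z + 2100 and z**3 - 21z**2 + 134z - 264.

By polynomial division,
  -5z**4 + 25z**3 + 185z**2 - 1345z + 2100 = (-5z - 80)(z**3 - 21z**2 + 134z - 264) + (-825z**2 + 8055z - 19020)
  z**3 - 21z**2 + 134z - 264 = (-(1/825)z + 206/15125)(-825z**2 + 8055z - 19020) + ((3744/3025)z - 14976/3025)
  -825z**2 + 8055z - 19020 = (-(831875/1248)z + 4794625/1248)((3744/3025)z - 14976/3025) + (0)
Last nonzero remainder: (3744/3025)z - 14976/3025. Dividing through by 3744/3025 gives the monic gcd z - 4.

z - 4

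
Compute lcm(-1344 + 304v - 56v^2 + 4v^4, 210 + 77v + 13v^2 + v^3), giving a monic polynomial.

-11760 + 308v - 294v^2 - 22v^3 + 21v^4 + 7v^5 + v^6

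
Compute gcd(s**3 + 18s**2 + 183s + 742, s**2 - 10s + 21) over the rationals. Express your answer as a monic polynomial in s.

Apply the Euclidean algorithm:
  s**3 + 18s**2 + 183s + 742 = (s + 28)(s**2 - 10s + 21) + (442s + 154)
  s**2 - 10s + 21 = ((1/442)s - 2287/97682)(442s + 154) + (1201760/48841)
  442s + 154 = ((10793861/600880)s + 537251/85840)(1201760/48841) + (0)
The last nonzero remainder is the constant 1201760/48841, so the polynomials are coprime and gcd = 1.

1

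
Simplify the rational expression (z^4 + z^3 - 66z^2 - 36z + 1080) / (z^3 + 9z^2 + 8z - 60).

Apply the Euclidean algorithm:
  z^4 + z^3 - 66z^2 - 36z + 1080 = (z - 8)(z^3 + 9z^2 + 8z - 60) + (-2z^2 + 88z + 600)
  z^3 + 9z^2 + 8z - 60 = (-(1/2)z - 53/2)(-2z^2 + 88z + 600) + (2640z + 15840)
  -2z^2 + 88z + 600 = (-(1/1320)z + 5/132)(2640z + 15840) + (0)
Last nonzero remainder: 2640z + 15840. Dividing through by 2640 gives the monic gcd z + 6.
Cancel z + 6 from numerator and denominator to get the reduced form.

(z^3 - 5z^2 - 36z + 180)/(z^2 + 3z - 10)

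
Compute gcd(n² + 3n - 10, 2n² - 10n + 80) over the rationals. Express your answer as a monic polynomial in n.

1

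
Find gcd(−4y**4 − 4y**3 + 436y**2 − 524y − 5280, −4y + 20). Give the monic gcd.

y − 5

Apply the Euclidean algorithm:
  −4y**4 − 4y**3 + 436y**2 − 524y − 5280 = (y**3 + 6y**2 − 79y − 264)(−4y + 20) + (0)
Last nonzero remainder: −4y + 20. Dividing through by −4 gives the monic gcd y − 5.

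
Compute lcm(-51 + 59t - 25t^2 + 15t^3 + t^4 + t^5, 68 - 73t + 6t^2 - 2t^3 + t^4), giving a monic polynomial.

204 - 287t + 159t^2 - 85t^3 + 11t^4 - 3t^5 + t^6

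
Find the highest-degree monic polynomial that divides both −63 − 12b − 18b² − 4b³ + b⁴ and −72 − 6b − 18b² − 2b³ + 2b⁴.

9 + 3b + 3b² + b³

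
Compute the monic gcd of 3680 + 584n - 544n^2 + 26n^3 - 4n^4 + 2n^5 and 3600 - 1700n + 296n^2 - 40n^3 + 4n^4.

20 - 9n + n^2

By polynomial division,
  2n^5 - 4n^4 + 26n^3 - 544n^2 + 584n + 3680 = ((1/2)n + 4)(4n^4 - 40n^3 + 296n^2 - 1700n + 3600) + (38n^3 - 878n^2 + 5584n - 10720)
  4n^4 - 40n^3 + 296n^2 - 1700n + 3600 = ((2/19)n + 498/361)(38n^3 - 878n^2 + 5584n - 10720) + ((331908/361)n^2 - (2987172/361)n + 6638160/361)
  38n^3 - 878n^2 + 5584n - 10720 = ((6859/165954)n - 48374/82977)((331908/361)n^2 - (2987172/361)n + 6638160/361) + (0)
Last nonzero remainder: (331908/361)n^2 - (2987172/361)n + 6638160/361. Dividing through by 331908/361 gives the monic gcd n^2 - 9n + 20.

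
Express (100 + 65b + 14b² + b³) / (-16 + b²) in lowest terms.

Euclidean algorithm in ℚ[b]:
  b³ + 14b² + 65b + 100 = (b + 14)(b² - 16) + (81b + 324)
  b² - 16 = ((1/81)b - 4/81)(81b + 324) + (0)
Last nonzero remainder: 81b + 324. Dividing through by 81 gives the monic gcd b + 4.
Cancel b + 4 from numerator and denominator to get the reduced form.

(25 + 10b + b²)/(-4 + b)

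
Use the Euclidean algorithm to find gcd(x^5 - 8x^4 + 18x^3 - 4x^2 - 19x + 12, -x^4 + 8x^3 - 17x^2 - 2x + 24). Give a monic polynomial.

By polynomial division,
  x^5 - 8x^4 + 18x^3 - 4x^2 - 19x + 12 = (-x)(-x^4 + 8x^3 - 17x^2 - 2x + 24) + (x^3 - 6x^2 + 5x + 12)
  -x^4 + 8x^3 - 17x^2 - 2x + 24 = (-x + 2)(x^3 - 6x^2 + 5x + 12) + (0)
The last nonzero remainder x^3 - 6x^2 + 5x + 12 is already monic.

x^3 - 6x^2 + 5x + 12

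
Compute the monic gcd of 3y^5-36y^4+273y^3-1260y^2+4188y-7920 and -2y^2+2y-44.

y^2-y+22

Euclidean algorithm in ℚ[y]:
  3y^5-36y^4+273y^3-1260y^2+4188y-7920 = (-(3/2)y^3+(33/2)y^2-87y+180)(-2y^2+2y-44) + (0)
Last nonzero remainder: -2y^2+2y-44. Dividing through by -2 gives the monic gcd y^2-y+22.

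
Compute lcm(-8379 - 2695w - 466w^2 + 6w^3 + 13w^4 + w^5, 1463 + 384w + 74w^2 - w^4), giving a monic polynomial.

92169 + 21266w + 2431w^2 - 532w^3 - 137w^4 + 2w^5 + w^6

Apply the Euclidean algorithm:
  w^5 + 13w^4 + 6w^3 - 466w^2 - 2695w - 8379 = (-w - 13)(-w^4 + 74w^2 + 384w + 1463) + (80w^3 + 880w^2 + 3760w + 10640)
  -w^4 + 74w^2 + 384w + 1463 = (-(1/80)w + 11/80)(80w^3 + 880w^2 + 3760w + 10640) + (0)
Last nonzero remainder: 80w^3 + 880w^2 + 3760w + 10640. Dividing through by 80 gives the monic gcd w^3 + 11w^2 + 47w + 133.
Then lcm(f, g) = f·g / gcd(f, g); expanding and making the result monic gives the answer.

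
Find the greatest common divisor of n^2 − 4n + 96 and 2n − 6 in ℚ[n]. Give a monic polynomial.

By polynomial division,
  n^2 − 4n + 96 = ((1/2)n − 1/2)(2n − 6) + (93)
  2n − 6 = ((2/93)n − 2/31)(93) + (0)
The last nonzero remainder is the constant 93, so the polynomials are coprime and gcd = 1.

1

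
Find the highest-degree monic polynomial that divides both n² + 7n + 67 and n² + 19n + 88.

Euclidean algorithm in ℚ[n]:
  n² + 7n + 67 = (n² + 19n + 88) + (-12n - 21)
  n² + 19n + 88 = (-(1/12)n - 23/16)(-12n - 21) + (925/16)
  -12n - 21 = (-(192/925)n - 336/925)(925/16) + (0)
The last nonzero remainder is the constant 925/16, so the polynomials are coprime and gcd = 1.

1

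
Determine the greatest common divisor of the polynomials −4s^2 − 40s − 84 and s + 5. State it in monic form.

1

By polynomial division,
  −4s^2 − 40s − 84 = (−4s − 20)(s + 5) + (16)
  s + 5 = ((1/16)s + 5/16)(16) + (0)
The last nonzero remainder is the constant 16, so the polynomials are coprime and gcd = 1.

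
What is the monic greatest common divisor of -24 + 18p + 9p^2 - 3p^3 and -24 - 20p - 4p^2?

2 + p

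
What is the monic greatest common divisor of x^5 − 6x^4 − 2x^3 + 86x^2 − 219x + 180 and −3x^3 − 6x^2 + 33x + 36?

Apply the Euclidean algorithm:
  x^5 − 6x^4 − 2x^3 + 86x^2 − 219x + 180 = (−(1/3)x^2 + (8/3)x − 25/3)(−3x^3 − 6x^2 + 33x + 36) + (−40x^2 − 40x + 480)
  −3x^3 − 6x^2 + 33x + 36 = ((3/40)x + 3/40)(−40x^2 − 40x + 480) + (0)
Last nonzero remainder: −40x^2 − 40x + 480. Dividing through by −40 gives the monic gcd x^2 + x − 12.

x^2 + x − 12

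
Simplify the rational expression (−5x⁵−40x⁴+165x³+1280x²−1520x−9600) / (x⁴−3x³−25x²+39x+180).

Repeated division with remainder:
  −5x⁵−40x⁴+165x³+1280x²−1520x−9600 = (−5x−55)(x⁴−3x³−25x²+39x+180) + (−125x³+100x²+1525x+300)
  x⁴−3x³−25x²+39x+180 = (−(1/125)x+11/625)(−125x³+100x²+1525x+300) + (−(364/25)x²+(364/25)x+4368/25)
  −125x³+100x²+1525x+300 = ((3125/364)x+625/364)(−(364/25)x²+(364/25)x+4368/25) + (0)
Last nonzero remainder: −(364/25)x²+(364/25)x+4368/25. Dividing through by −364/25 gives the monic gcd x²−x−12.
Cancel x²−x−12 from numerator and denominator to get the reduced form.

(−5x³−45x²+60x+800)/(x²−2x−15)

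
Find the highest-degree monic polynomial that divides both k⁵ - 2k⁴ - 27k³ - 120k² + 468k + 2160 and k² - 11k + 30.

k² - 11k + 30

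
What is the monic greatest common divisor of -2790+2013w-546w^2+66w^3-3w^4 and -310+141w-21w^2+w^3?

31-11w+w^2

Repeated division with remainder:
  -3w^4+66w^3-546w^2+2013w-2790 = (-3w+3)(w^3-21w^2+141w-310) + (-60w^2+660w-1860)
  w^3-21w^2+141w-310 = (-(1/60)w+1/6)(-60w^2+660w-1860) + (0)
Last nonzero remainder: -60w^2+660w-1860. Dividing through by -60 gives the monic gcd w^2-11w+31.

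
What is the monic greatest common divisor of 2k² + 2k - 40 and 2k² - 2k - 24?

Repeated division with remainder:
  2k² + 2k - 40 = (2k² - 2k - 24) + (4k - 16)
  2k² - 2k - 24 = ((1/2)k + 3/2)(4k - 16) + (0)
Last nonzero remainder: 4k - 16. Dividing through by 4 gives the monic gcd k - 4.

k - 4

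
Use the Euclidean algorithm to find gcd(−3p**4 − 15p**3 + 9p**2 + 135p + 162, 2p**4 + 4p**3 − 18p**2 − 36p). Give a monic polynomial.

p**3 + 2p**2 − 9p − 18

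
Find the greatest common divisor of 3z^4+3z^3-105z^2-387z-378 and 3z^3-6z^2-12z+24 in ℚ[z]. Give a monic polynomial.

By polynomial division,
  3z^4+3z^3-105z^2-387z-378 = (z+3)(3z^3-6z^2-12z+24) + (-75z^2-375z-450)
  3z^3-6z^2-12z+24 = (-(1/25)z+7/25)(-75z^2-375z-450) + (75z+150)
  -75z^2-375z-450 = (-z-3)(75z+150) + (0)
Last nonzero remainder: 75z+150. Dividing through by 75 gives the monic gcd z+2.

z+2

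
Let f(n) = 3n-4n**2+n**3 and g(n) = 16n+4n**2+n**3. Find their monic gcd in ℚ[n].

n

By polynomial division,
  n**3-4n**2+3n = (n**3+4n**2+16n) + (-8n**2-13n)
  n**3+4n**2+16n = (-(1/8)n-19/64)(-8n**2-13n) + ((777/64)n)
  -8n**2-13n = (-(512/777)n-832/777)((777/64)n) + (0)
Last nonzero remainder: (777/64)n. Dividing through by 777/64 gives the monic gcd n.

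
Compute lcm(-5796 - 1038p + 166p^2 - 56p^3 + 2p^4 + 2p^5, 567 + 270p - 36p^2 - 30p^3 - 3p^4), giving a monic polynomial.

By polynomial division,
  2p^5 + 2p^4 - 56p^3 + 166p^2 - 1038p - 5796 = (-(2/3)p + 6)(-3p^4 - 30p^3 - 36p^2 + 270p + 567) + (100p^3 + 562p^2 - 2280p - 9198)
  -3p^4 - 30p^3 - 36p^2 + 270p + 567 = (-(3/100)p - 657/5000)(100p^3 + 562p^2 - 2280p - 9198) + (-(76383/2500)p^2 - (76383/250)p - 1604043/2500)
  100p^3 + 562p^2 - 2280p - 9198 = (-(250000/76383)p + 365000/25461)(-(76383/2500)p^2 - (76383/250)p - 1604043/2500) + (0)
Last nonzero remainder: -(76383/2500)p^2 - (76383/250)p - 1604043/2500. Dividing through by -76383/2500 gives the monic gcd p^2 + 10p + 21.
Then lcm(f, g) = f·g / gcd(f, g); expanding and making the result monic gives the answer.

26082 + 4671p - 3645p^2 - 267p^3 + 74p^4 - 37p^5 + p^6 + p^7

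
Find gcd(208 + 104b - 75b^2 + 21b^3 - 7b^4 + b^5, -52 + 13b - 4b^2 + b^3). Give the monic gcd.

-52 + 13b - 4b^2 + b^3

Repeated division with remainder:
  b^5 - 7b^4 + 21b^3 - 75b^2 + 104b + 208 = (b^2 - 3b - 4)(b^3 - 4b^2 + 13b - 52) + (0)
The last nonzero remainder b^3 - 4b^2 + 13b - 52 is already monic.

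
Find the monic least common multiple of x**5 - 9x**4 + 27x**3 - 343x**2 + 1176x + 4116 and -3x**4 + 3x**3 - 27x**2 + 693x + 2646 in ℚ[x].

x**6 - 6x**5 - 262x**3 + 147x**2 + 7644x + 12348

Euclidean algorithm in ℚ[x]:
  x**5 - 9x**4 + 27x**3 - 343x**2 + 1176x + 4116 = (-(1/3)x + 8/3)(-3x**4 + 3x**3 - 27x**2 + 693x + 2646) + (10x**3 - 40x**2 + 210x - 2940)
  -3x**4 + 3x**3 - 27x**2 + 693x + 2646 = (-(3/10)x - 9/10)(10x**3 - 40x**2 + 210x - 2940) + (0)
Last nonzero remainder: 10x**3 - 40x**2 + 210x - 2940. Dividing through by 10 gives the monic gcd x**3 - 4x**2 + 21x - 294.
Then lcm(f, g) = f·g / gcd(f, g); expanding and making the result monic gives the answer.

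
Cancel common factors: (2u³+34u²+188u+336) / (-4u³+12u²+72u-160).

Apply the Euclidean algorithm:
  2u³+34u²+188u+336 = (-1/2)(-4u³+12u²+72u-160) + (40u²+224u+256)
  -4u³+12u²+72u-160 = (-(1/10)u+43/50)(40u²+224u+256) + (-(2376/25)u-9504/25)
  40u²+224u+256 = (-(125/297)u-200/297)(-(2376/25)u-9504/25) + (0)
Last nonzero remainder: -(2376/25)u-9504/25. Dividing through by -2376/25 gives the monic gcd u+4.
Cancel u+4 from numerator and denominator to get the reduced form.

(-u²-13u-42)/(2u²-14u+20)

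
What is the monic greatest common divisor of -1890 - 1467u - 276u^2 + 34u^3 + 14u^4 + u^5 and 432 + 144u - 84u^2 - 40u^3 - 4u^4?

54 + 45u + 12u^2 + u^3

By polynomial division,
  u^5 + 14u^4 + 34u^3 - 276u^2 - 1467u - 1890 = (-(1/4)u - 1)(-4u^4 - 40u^3 - 84u^2 + 144u + 432) + (-27u^3 - 324u^2 - 1215u - 1458)
  -4u^4 - 40u^3 - 84u^2 + 144u + 432 = ((4/27)u - 8/27)(-27u^3 - 324u^2 - 1215u - 1458) + (0)
Last nonzero remainder: -27u^3 - 324u^2 - 1215u - 1458. Dividing through by -27 gives the monic gcd u^3 + 12u^2 + 45u + 54.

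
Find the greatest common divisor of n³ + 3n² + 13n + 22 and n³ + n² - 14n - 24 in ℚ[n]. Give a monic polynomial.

Apply the Euclidean algorithm:
  n³ + 3n² + 13n + 22 = (n³ + n² - 14n - 24) + (2n² + 27n + 46)
  n³ + n² - 14n - 24 = ((1/2)n - 25/4)(2n² + 27n + 46) + ((527/4)n + 527/2)
  2n² + 27n + 46 = ((8/527)n + 92/527)((527/4)n + 527/2) + (0)
Last nonzero remainder: (527/4)n + 527/2. Dividing through by 527/4 gives the monic gcd n + 2.

n + 2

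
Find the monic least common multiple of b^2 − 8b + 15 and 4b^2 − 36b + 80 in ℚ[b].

Euclidean algorithm in ℚ[b]:
  b^2 − 8b + 15 = (1/4)(4b^2 − 36b + 80) + (b − 5)
  4b^2 − 36b + 80 = (4b − 16)(b − 5) + (0)
The last nonzero remainder b − 5 is already monic.
Then lcm(f, g) = f·g / gcd(f, g); expanding and making the result monic gives the answer.

b^3 − 12b^2 + 47b − 60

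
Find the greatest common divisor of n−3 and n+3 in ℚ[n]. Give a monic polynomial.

By polynomial division,
  n−3 = (n+3) + (−6)
  n+3 = (−(1/6)n−1/2)(−6) + (0)
The last nonzero remainder is the constant −6, so the polynomials are coprime and gcd = 1.

1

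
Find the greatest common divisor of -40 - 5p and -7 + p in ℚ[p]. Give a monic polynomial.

1

By polynomial division,
  -5p - 40 = (-5)(p - 7) + (-75)
  p - 7 = (-(1/75)p + 7/75)(-75) + (0)
The last nonzero remainder is the constant -75, so the polynomials are coprime and gcd = 1.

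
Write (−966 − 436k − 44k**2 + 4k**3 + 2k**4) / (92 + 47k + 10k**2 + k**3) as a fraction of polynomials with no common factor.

(−42 − 8k + 2k**2)/(4 + k)

Apply the Euclidean algorithm:
  2k**4 + 4k**3 − 44k**2 − 436k − 966 = (2k − 16)(k**3 + 10k**2 + 47k + 92) + (22k**2 + 132k + 506)
  k**3 + 10k**2 + 47k + 92 = ((1/22)k + 2/11)(22k**2 + 132k + 506) + (0)
Last nonzero remainder: 22k**2 + 132k + 506. Dividing through by 22 gives the monic gcd k**2 + 6k + 23.
Cancel k**2 + 6k + 23 from numerator and denominator to get the reduced form.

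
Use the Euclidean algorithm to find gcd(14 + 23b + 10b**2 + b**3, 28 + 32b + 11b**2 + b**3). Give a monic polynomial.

Apply the Euclidean algorithm:
  b**3 + 10b**2 + 23b + 14 = (b**3 + 11b**2 + 32b + 28) + (-b**2 - 9b - 14)
  b**3 + 11b**2 + 32b + 28 = (-b - 2)(-b**2 - 9b - 14) + (0)
Last nonzero remainder: -b**2 - 9b - 14. Dividing through by -1 gives the monic gcd b**2 + 9b + 14.

14 + 9b + b**2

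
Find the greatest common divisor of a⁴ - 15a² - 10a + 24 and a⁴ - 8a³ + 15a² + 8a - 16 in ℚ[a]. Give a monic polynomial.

Euclidean algorithm in ℚ[a]:
  a⁴ - 15a² - 10a + 24 = (a⁴ - 8a³ + 15a² + 8a - 16) + (8a³ - 30a² - 18a + 40)
  a⁴ - 8a³ + 15a² + 8a - 16 = ((1/8)a - 17/32)(8a³ - 30a² - 18a + 40) + ((21/16)a² - (105/16)a + 21/4)
  8a³ - 30a² - 18a + 40 = ((128/21)a + 160/21)((21/16)a² - (105/16)a + 21/4) + (0)
Last nonzero remainder: (21/16)a² - (105/16)a + 21/4. Dividing through by 21/16 gives the monic gcd a² - 5a + 4.

a² - 5a + 4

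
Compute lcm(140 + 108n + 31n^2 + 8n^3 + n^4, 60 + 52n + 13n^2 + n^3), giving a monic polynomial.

Euclidean algorithm in ℚ[n]:
  n^4 + 8n^3 + 31n^2 + 108n + 140 = (n - 5)(n^3 + 13n^2 + 52n + 60) + (44n^2 + 308n + 440)
  n^3 + 13n^2 + 52n + 60 = ((1/44)n + 3/22)(44n^2 + 308n + 440) + (0)
Last nonzero remainder: 44n^2 + 308n + 440. Dividing through by 44 gives the monic gcd n^2 + 7n + 10.
Then lcm(f, g) = f·g / gcd(f, g); expanding and making the result monic gives the answer.

840 + 788n + 294n^2 + 79n^3 + 14n^4 + n^5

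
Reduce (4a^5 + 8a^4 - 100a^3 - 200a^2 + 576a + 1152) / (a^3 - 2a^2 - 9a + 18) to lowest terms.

By polynomial division,
  4a^5 + 8a^4 - 100a^3 - 200a^2 + 576a + 1152 = (4a^2 + 16a - 32)(a^3 - 2a^2 - 9a + 18) + (-192a^2 + 1728)
  a^3 - 2a^2 - 9a + 18 = (-(1/192)a + 1/96)(-192a^2 + 1728) + (0)
Last nonzero remainder: -192a^2 + 1728. Dividing through by -192 gives the monic gcd a^2 - 9.
Cancel a^2 - 9 from numerator and denominator to get the reduced form.

(4a^3 + 8a^2 - 64a - 128)/(a - 2)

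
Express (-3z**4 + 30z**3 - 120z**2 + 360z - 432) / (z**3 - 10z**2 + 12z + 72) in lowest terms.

(-3z**3 + 12z**2 - 48z + 72)/(z**2 - 4z - 12)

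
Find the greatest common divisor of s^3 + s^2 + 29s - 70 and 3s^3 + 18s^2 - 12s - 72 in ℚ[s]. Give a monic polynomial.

By polynomial division,
  s^3 + s^2 + 29s - 70 = (1/3)(3s^3 + 18s^2 - 12s - 72) + (-5s^2 + 33s - 46)
  3s^3 + 18s^2 - 12s - 72 = (-(3/5)s - 189/25)(-5s^2 + 33s - 46) + ((5247/25)s - 10494/25)
  -5s^2 + 33s - 46 = (-(125/5247)s + 575/5247)((5247/25)s - 10494/25) + (0)
Last nonzero remainder: (5247/25)s - 10494/25. Dividing through by 5247/25 gives the monic gcd s - 2.

s - 2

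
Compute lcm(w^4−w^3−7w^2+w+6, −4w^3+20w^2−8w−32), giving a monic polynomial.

Apply the Euclidean algorithm:
  w^4−w^3−7w^2+w+6 = (−(1/4)w−1)(−4w^3+20w^2−8w−32) + (11w^2−15w−26)
  −4w^3+20w^2−8w−32 = (−(4/11)w+160/121)(11w^2−15w−26) + ((288/121)w+288/121)
  11w^2−15w−26 = ((1331/288)w−1573/144)((288/121)w+288/121) + (0)
Last nonzero remainder: (288/121)w+288/121. Dividing through by 288/121 gives the monic gcd w+1.
Then lcm(f, g) = f·g / gcd(f, g); expanding and making the result monic gives the answer.

w^6−7w^5+7w^4+35w^3−56w^2−28w+48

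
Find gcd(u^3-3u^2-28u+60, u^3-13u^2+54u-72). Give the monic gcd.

u-6

Euclidean algorithm in ℚ[u]:
  u^3-3u^2-28u+60 = (u^3-13u^2+54u-72) + (10u^2-82u+132)
  u^3-13u^2+54u-72 = ((1/10)u-12/25)(10u^2-82u+132) + ((36/25)u-216/25)
  10u^2-82u+132 = ((125/18)u-275/18)((36/25)u-216/25) + (0)
Last nonzero remainder: (36/25)u-216/25. Dividing through by 36/25 gives the monic gcd u-6.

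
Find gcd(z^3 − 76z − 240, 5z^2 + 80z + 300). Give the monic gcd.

z + 6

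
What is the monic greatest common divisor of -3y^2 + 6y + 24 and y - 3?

Apply the Euclidean algorithm:
  -3y^2 + 6y + 24 = (-3y - 3)(y - 3) + (15)
  y - 3 = ((1/15)y - 1/5)(15) + (0)
The last nonzero remainder is the constant 15, so the polynomials are coprime and gcd = 1.

1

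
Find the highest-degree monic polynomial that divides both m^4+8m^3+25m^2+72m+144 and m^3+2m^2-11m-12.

m+4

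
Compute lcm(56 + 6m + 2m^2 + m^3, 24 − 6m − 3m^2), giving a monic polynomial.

−112 + 44m + 2m^2 + m^4

Repeated division with remainder:
  m^3 + 2m^2 + 6m + 56 = (−(1/3)m)(−3m^2 − 6m + 24) + (14m + 56)
  −3m^2 − 6m + 24 = (−(3/14)m + 3/7)(14m + 56) + (0)
Last nonzero remainder: 14m + 56. Dividing through by 14 gives the monic gcd m + 4.
Then lcm(f, g) = f·g / gcd(f, g); expanding and making the result monic gives the answer.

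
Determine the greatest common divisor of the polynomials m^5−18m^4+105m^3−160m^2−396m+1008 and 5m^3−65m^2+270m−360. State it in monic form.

By polynomial division,
  m^5−18m^4+105m^3−160m^2−396m+1008 = ((1/5)m^2−m−14/5)(5m^3−65m^2+270m−360) + (0)
Last nonzero remainder: 5m^3−65m^2+270m−360. Dividing through by 5 gives the monic gcd m^3−13m^2+54m−72.

m^3−13m^2+54m−72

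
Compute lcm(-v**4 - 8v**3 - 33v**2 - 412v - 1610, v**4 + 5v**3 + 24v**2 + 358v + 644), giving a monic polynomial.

v**5 + 10v**4 + 49v**3 + 478v**2 + 2434v + 3220

Repeated division with remainder:
  -v**4 - 8v**3 - 33v**2 - 412v - 1610 = (-1)(v**4 + 5v**3 + 24v**2 + 358v + 644) + (-3v**3 - 9v**2 - 54v - 966)
  v**4 + 5v**3 + 24v**2 + 358v + 644 = (-(1/3)v - 2/3)(-3v**3 - 9v**2 - 54v - 966) + (0)
Last nonzero remainder: -3v**3 - 9v**2 - 54v - 966. Dividing through by -3 gives the monic gcd v**3 + 3v**2 + 18v + 322.
Then lcm(f, g) = f·g / gcd(f, g); expanding and making the result monic gives the answer.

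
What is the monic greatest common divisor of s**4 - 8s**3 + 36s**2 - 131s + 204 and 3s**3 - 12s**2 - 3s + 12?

By polynomial division,
  s**4 - 8s**3 + 36s**2 - 131s + 204 = ((1/3)s - 4/3)(3s**3 - 12s**2 - 3s + 12) + (21s**2 - 139s + 220)
  3s**3 - 12s**2 - 3s + 12 = ((1/7)s + 55/147)(21s**2 - 139s + 220) + ((2584/147)s - 10336/147)
  21s**2 - 139s + 220 = ((3087/2584)s - 8085/2584)((2584/147)s - 10336/147) + (0)
Last nonzero remainder: (2584/147)s - 10336/147. Dividing through by 2584/147 gives the monic gcd s - 4.

s - 4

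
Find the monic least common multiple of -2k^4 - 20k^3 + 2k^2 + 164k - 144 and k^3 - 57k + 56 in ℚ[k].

Euclidean algorithm in ℚ[k]:
  -2k^4 - 20k^3 + 2k^2 + 164k - 144 = (-2k - 20)(k^3 - 57k + 56) + (-112k^2 - 864k + 976)
  k^3 - 57k + 56 = (-(1/112)k + 27/392)(-112k^2 - 864k + 976) + ((550/49)k - 550/49)
  -112k^2 - 864k + 976 = (-(2744/275)k - 23912/275)((550/49)k - 550/49) + (0)
Last nonzero remainder: (550/49)k - 550/49. Dividing through by 550/49 gives the monic gcd k - 1.
Then lcm(f, g) = f·g / gcd(f, g); expanding and making the result monic gives the answer.

k^6 + 11k^5 - 47k^4 - 643k^3 + 46k^2 + 4664k - 4032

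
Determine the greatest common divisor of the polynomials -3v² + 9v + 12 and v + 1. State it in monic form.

v + 1

By polynomial division,
  -3v² + 9v + 12 = (-3v + 12)(v + 1) + (0)
The last nonzero remainder v + 1 is already monic.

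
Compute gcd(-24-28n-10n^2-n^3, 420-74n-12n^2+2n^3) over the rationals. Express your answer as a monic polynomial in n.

6+n

By polynomial division,
  -n^3-10n^2-28n-24 = (-1/2)(2n^3-12n^2-74n+420) + (-16n^2-65n+186)
  2n^3-12n^2-74n+420 = (-(1/8)n+161/128)(-16n^2-65n+186) + ((3969/128)n+11907/64)
  -16n^2-65n+186 = (-(2048/3969)n+3968/3969)((3969/128)n+11907/64) + (0)
Last nonzero remainder: (3969/128)n+11907/64. Dividing through by 3969/128 gives the monic gcd n+6.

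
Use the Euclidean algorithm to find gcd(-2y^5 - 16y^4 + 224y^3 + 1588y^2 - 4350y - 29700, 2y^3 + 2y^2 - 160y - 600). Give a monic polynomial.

Apply the Euclidean algorithm:
  -2y^5 - 16y^4 + 224y^3 + 1588y^2 - 4350y - 29700 = (-y^2 - 7y + 39)(2y^3 + 2y^2 - 160y - 600) + (-210y^2 - 2310y - 6300)
  2y^3 + 2y^2 - 160y - 600 = (-(1/105)y + 2/21)(-210y^2 - 2310y - 6300) + (0)
Last nonzero remainder: -210y^2 - 2310y - 6300. Dividing through by -210 gives the monic gcd y^2 + 11y + 30.

y^2 + 11y + 30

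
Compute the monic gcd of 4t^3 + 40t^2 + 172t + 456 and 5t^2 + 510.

By polynomial division,
  4t^3 + 40t^2 + 172t + 456 = ((4/5)t + 8)(5t^2 + 510) + (-236t - 3624)
  5t^2 + 510 = (-(5/236)t + 2265/6962)(-236t - 3624) + (5879490/3481)
  -236t - 3624 = (-(410758/2939745)t - 2102524/979915)(5879490/3481) + (0)
The last nonzero remainder is the constant 5879490/3481, so the polynomials are coprime and gcd = 1.

1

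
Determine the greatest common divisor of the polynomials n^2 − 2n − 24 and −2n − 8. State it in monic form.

n + 4

Repeated division with remainder:
  n^2 − 2n − 24 = (−(1/2)n + 3)(−2n − 8) + (0)
Last nonzero remainder: −2n − 8. Dividing through by −2 gives the monic gcd n + 4.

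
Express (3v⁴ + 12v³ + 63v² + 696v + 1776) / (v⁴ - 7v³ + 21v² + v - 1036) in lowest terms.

Euclidean algorithm in ℚ[v]:
  3v⁴ + 12v³ + 63v² + 696v + 1776 = (3)(v⁴ - 7v³ + 21v² + v - 1036) + (33v³ + 693v + 4884)
  v⁴ - 7v³ + 21v² + v - 1036 = ((1/33)v - 7/33)(33v³ + 693v + 4884) + (0)
Last nonzero remainder: 33v³ + 693v + 4884. Dividing through by 33 gives the monic gcd v³ + 21v + 148.
Cancel v³ + 21v + 148 from numerator and denominator to get the reduced form.

(3v + 12)/(v - 7)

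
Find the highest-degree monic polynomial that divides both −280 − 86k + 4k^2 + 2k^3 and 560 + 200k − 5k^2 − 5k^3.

−28 − 3k + k^2

By polynomial division,
  2k^3 + 4k^2 − 86k − 280 = (−2/5)(−5k^3 − 5k^2 + 200k + 560) + (2k^2 − 6k − 56)
  −5k^3 − 5k^2 + 200k + 560 = (−(5/2)k − 10)(2k^2 − 6k − 56) + (0)
Last nonzero remainder: 2k^2 − 6k − 56. Dividing through by 2 gives the monic gcd k^2 − 3k − 28.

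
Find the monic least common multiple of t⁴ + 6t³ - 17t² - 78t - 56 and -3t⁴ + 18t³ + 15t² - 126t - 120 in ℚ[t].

t⁵ + t⁴ - 47t³ + 7t² + 334t + 280

Euclidean algorithm in ℚ[t]:
  t⁴ + 6t³ - 17t² - 78t - 56 = (-1/3)(-3t⁴ + 18t³ + 15t² - 126t - 120) + (12t³ - 12t² - 120t - 96)
  -3t⁴ + 18t³ + 15t² - 126t - 120 = (-(1/4)t + 5/4)(12t³ - 12t² - 120t - 96) + (0)
Last nonzero remainder: 12t³ - 12t² - 120t - 96. Dividing through by 12 gives the monic gcd t³ - t² - 10t - 8.
Then lcm(f, g) = f·g / gcd(f, g); expanding and making the result monic gives the answer.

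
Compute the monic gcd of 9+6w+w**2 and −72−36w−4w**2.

3+w

Euclidean algorithm in ℚ[w]:
  w**2+6w+9 = (−1/4)(−4w**2−36w−72) + (−3w−9)
  −4w**2−36w−72 = ((4/3)w+8)(−3w−9) + (0)
Last nonzero remainder: −3w−9. Dividing through by −3 gives the monic gcd w+3.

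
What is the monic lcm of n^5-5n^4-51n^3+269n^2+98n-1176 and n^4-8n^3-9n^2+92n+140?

Apply the Euclidean algorithm:
  n^5-5n^4-51n^3+269n^2+98n-1176 = (n+3)(n^4-8n^3-9n^2+92n+140) + (-18n^3+204n^2-318n-1596)
  n^4-8n^3-9n^2+92n+140 = (-(1/18)n-5/27)(-18n^3+204n^2-318n-1596) + ((100/9)n^2-(500/9)n-1400/9)
  -18n^3+204n^2-318n-1596 = (-(81/50)n+513/50)((100/9)n^2-(500/9)n-1400/9) + (0)
Last nonzero remainder: (100/9)n^2-(500/9)n-1400/9. Dividing through by 100/9 gives the monic gcd n^2-5n-14.
Then lcm(f, g) = f·g / gcd(f, g); expanding and making the result monic gives the answer.

n^7-8n^6-46n^5+472n^4-199n^3-4160n^2+2548n+11760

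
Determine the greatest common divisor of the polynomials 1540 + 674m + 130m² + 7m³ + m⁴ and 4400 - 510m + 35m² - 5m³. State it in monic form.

Euclidean algorithm in ℚ[m]:
  m⁴ + 7m³ + 130m² + 674m + 1540 = (-(1/5)m - 14/5)(-5m³ + 35m² - 510m + 4400) + (126m² + 126m + 13860)
  -5m³ + 35m² - 510m + 4400 = (-(5/126)m + 20/63)(126m² + 126m + 13860) + (0)
Last nonzero remainder: 126m² + 126m + 13860. Dividing through by 126 gives the monic gcd m² + m + 110.

110 + m + m²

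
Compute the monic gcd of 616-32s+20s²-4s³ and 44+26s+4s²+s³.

Repeated division with remainder:
  -4s³+20s²-32s+616 = (-4)(s³+4s²+26s+44) + (36s²+72s+792)
  s³+4s²+26s+44 = ((1/36)s+1/18)(36s²+72s+792) + (0)
Last nonzero remainder: 36s²+72s+792. Dividing through by 36 gives the monic gcd s²+2s+22.

22+2s+s²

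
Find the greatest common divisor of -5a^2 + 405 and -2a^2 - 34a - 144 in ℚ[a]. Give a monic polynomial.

Apply the Euclidean algorithm:
  -5a^2 + 405 = (5/2)(-2a^2 - 34a - 144) + (85a + 765)
  -2a^2 - 34a - 144 = (-(2/85)a - 16/85)(85a + 765) + (0)
Last nonzero remainder: 85a + 765. Dividing through by 85 gives the monic gcd a + 9.

a + 9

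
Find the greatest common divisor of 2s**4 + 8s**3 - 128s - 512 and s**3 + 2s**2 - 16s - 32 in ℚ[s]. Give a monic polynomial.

s**2 - 16

By polynomial division,
  2s**4 + 8s**3 - 128s - 512 = (2s + 4)(s**3 + 2s**2 - 16s - 32) + (24s**2 - 384)
  s**3 + 2s**2 - 16s - 32 = ((1/24)s + 1/12)(24s**2 - 384) + (0)
Last nonzero remainder: 24s**2 - 384. Dividing through by 24 gives the monic gcd s**2 - 16.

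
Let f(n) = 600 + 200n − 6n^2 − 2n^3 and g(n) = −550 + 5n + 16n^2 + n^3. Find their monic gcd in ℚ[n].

10 + n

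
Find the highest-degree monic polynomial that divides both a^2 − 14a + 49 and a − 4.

Apply the Euclidean algorithm:
  a^2 − 14a + 49 = (a − 10)(a − 4) + (9)
  a − 4 = ((1/9)a − 4/9)(9) + (0)
The last nonzero remainder is the constant 9, so the polynomials are coprime and gcd = 1.

1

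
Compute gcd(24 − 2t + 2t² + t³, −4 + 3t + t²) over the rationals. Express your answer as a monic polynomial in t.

4 + t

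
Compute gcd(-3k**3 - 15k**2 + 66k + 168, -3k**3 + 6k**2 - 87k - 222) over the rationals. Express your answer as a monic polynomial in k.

By polynomial division,
  -3k**3 - 15k**2 + 66k + 168 = (-3k**3 + 6k**2 - 87k - 222) + (-21k**2 + 153k + 390)
  -3k**3 + 6k**2 - 87k - 222 = ((1/7)k + 37/49)(-21k**2 + 153k + 390) + (-(12654/49)k - 25308/49)
  -21k**2 + 153k + 390 = ((343/4218)k - 3185/4218)(-(12654/49)k - 25308/49) + (0)
Last nonzero remainder: -(12654/49)k - 25308/49. Dividing through by -12654/49 gives the monic gcd k + 2.

k + 2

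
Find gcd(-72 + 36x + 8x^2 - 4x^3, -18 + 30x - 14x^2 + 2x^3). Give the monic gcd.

-3 + x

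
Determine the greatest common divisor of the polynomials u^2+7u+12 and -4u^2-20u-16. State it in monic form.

u+4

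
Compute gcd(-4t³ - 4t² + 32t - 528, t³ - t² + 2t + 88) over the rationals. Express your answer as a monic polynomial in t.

t² - 5t + 22

Euclidean algorithm in ℚ[t]:
  -4t³ - 4t² + 32t - 528 = (-4)(t³ - t² + 2t + 88) + (-8t² + 40t - 176)
  t³ - t² + 2t + 88 = (-(1/8)t - 1/2)(-8t² + 40t - 176) + (0)
Last nonzero remainder: -8t² + 40t - 176. Dividing through by -8 gives the monic gcd t² - 5t + 22.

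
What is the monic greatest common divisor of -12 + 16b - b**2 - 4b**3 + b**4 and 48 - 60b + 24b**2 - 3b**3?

Repeated division with remainder:
  b**4 - 4b**3 - b**2 + 16b - 12 = (-(1/3)b - 4/3)(-3b**3 + 24b**2 - 60b + 48) + (11b**2 - 48b + 52)
  -3b**3 + 24b**2 - 60b + 48 = (-(3/11)b + 120/121)(11b**2 - 48b + 52) + ((216/121)b - 432/121)
  11b**2 - 48b + 52 = ((1331/216)b - 1573/108)((216/121)b - 432/121) + (0)
Last nonzero remainder: (216/121)b - 432/121. Dividing through by 216/121 gives the monic gcd b - 2.

-2 + b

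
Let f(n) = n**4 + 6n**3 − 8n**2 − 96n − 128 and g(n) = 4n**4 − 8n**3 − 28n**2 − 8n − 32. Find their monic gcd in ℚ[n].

Euclidean algorithm in ℚ[n]:
  n**4 + 6n**3 − 8n**2 − 96n − 128 = (1/4)(4n**4 − 8n**3 − 28n**2 − 8n − 32) + (8n**3 − n**2 − 94n − 120)
  4n**4 − 8n**3 − 28n**2 − 8n − 32 = ((1/2)n − 15/16)(8n**3 − n**2 − 94n − 120) + ((289/16)n**2 − (289/8)n − 289/2)
  8n**3 − n**2 − 94n − 120 = ((128/289)n + 240/289)((289/16)n**2 − (289/8)n − 289/2) + (0)
Last nonzero remainder: (289/16)n**2 − (289/8)n − 289/2. Dividing through by 289/16 gives the monic gcd n**2 − 2n − 8.

n**2 − 2n − 8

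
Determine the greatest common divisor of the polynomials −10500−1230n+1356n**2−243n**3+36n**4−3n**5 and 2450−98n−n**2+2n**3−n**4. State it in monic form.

Apply the Euclidean algorithm:
  −3n**5+36n**4−243n**3+1356n**2−1230n−10500 = (3n−30)(−n**4+2n**3−n**2−98n+2450) + (−180n**3+1620n**2−11520n+63000)
  −n**4+2n**3−n**2−98n+2450 = ((1/180)n+7/180)(−180n**3+1620n**2−11520n+63000) + (0)
Last nonzero remainder: −180n**3+1620n**2−11520n+63000. Dividing through by −180 gives the monic gcd n**3−9n**2+64n−350.

−350+64n−9n**2+n**3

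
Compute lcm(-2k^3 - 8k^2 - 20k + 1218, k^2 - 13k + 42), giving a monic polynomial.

k^4 - 2k^3 - 14k^2 - 669k + 3654

Repeated division with remainder:
  -2k^3 - 8k^2 - 20k + 1218 = (-2k - 34)(k^2 - 13k + 42) + (-378k + 2646)
  k^2 - 13k + 42 = (-(1/378)k + 1/63)(-378k + 2646) + (0)
Last nonzero remainder: -378k + 2646. Dividing through by -378 gives the monic gcd k - 7.
Then lcm(f, g) = f·g / gcd(f, g); expanding and making the result monic gives the answer.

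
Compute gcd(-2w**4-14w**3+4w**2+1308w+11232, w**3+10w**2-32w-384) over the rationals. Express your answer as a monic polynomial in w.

Apply the Euclidean algorithm:
  -2w**4-14w**3+4w**2+1308w+11232 = (-2w+6)(w**3+10w**2-32w-384) + (-120w**2+732w+13536)
  w**3+10w**2-32w-384 = (-(1/120)w-161/1200)(-120w**2+732w+13536) + ((17901/100)w+35802/25)
  -120w**2+732w+13536 = (-(4000/5967)w+18800/1989)((17901/100)w+35802/25) + (0)
Last nonzero remainder: (17901/100)w+35802/25. Dividing through by 17901/100 gives the monic gcd w+8.

w+8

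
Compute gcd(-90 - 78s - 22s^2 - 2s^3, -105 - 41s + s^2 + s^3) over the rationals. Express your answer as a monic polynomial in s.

15 + 8s + s^2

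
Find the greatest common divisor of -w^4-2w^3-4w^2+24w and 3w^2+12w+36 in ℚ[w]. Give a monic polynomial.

w^2+4w+12

Repeated division with remainder:
  -w^4-2w^3-4w^2+24w = (-(1/3)w^2+(2/3)w)(3w^2+12w+36) + (0)
Last nonzero remainder: 3w^2+12w+36. Dividing through by 3 gives the monic gcd w^2+4w+12.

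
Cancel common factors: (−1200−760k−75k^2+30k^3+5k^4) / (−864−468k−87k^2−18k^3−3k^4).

Apply the Euclidean algorithm:
  5k^4+30k^3−75k^2−760k−1200 = (−5/3)(−3k^4−18k^3−87k^2−468k−864) + (−220k^2−1540k−2640)
  −3k^4−18k^3−87k^2−468k−864 = ((3/220)k^2−(3/220)k+18/55)(−220k^2−1540k−2640) + (0)
Last nonzero remainder: −220k^2−1540k−2640. Dividing through by −220 gives the monic gcd k^2+7k+12.
Cancel k^2+7k+12 from numerator and denominator to get the reduced form.

(100+5k−5k^2)/(72−3k+3k^2)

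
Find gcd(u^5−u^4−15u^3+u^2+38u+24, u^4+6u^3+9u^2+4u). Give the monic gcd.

u^2+2u+1

Euclidean algorithm in ℚ[u]:
  u^5−u^4−15u^3+u^2+38u+24 = (u−7)(u^4+6u^3+9u^2+4u) + (18u^3+60u^2+66u+24)
  u^4+6u^3+9u^2+4u = ((1/18)u+4/27)(18u^3+60u^2+66u+24) + (−(32/9)u^2−(64/9)u−32/9)
  18u^3+60u^2+66u+24 = (−(81/16)u−27/4)(−(32/9)u^2−(64/9)u−32/9) + (0)
Last nonzero remainder: −(32/9)u^2−(64/9)u−32/9. Dividing through by −32/9 gives the monic gcd u^2+2u+1.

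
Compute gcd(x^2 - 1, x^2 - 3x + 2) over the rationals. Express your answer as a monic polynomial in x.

Euclidean algorithm in ℚ[x]:
  x^2 - 1 = (x^2 - 3x + 2) + (3x - 3)
  x^2 - 3x + 2 = ((1/3)x - 2/3)(3x - 3) + (0)
Last nonzero remainder: 3x - 3. Dividing through by 3 gives the monic gcd x - 1.

x - 1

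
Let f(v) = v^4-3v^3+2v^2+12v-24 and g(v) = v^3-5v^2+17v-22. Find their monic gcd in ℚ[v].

v-2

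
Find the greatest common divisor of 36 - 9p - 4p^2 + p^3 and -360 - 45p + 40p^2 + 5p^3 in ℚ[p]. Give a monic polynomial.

-9 + p^2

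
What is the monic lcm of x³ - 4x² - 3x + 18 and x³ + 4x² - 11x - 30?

x⁴ + x³ - 23x² + 3x + 90

Euclidean algorithm in ℚ[x]:
  x³ - 4x² - 3x + 18 = (x³ + 4x² - 11x - 30) + (-8x² + 8x + 48)
  x³ + 4x² - 11x - 30 = (-(1/8)x - 5/8)(-8x² + 8x + 48) + (0)
Last nonzero remainder: -8x² + 8x + 48. Dividing through by -8 gives the monic gcd x² - x - 6.
Then lcm(f, g) = f·g / gcd(f, g); expanding and making the result monic gives the answer.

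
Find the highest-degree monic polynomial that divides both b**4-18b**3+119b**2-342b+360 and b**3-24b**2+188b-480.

Euclidean algorithm in ℚ[b]:
  b**4-18b**3+119b**2-342b+360 = (b+6)(b**3-24b**2+188b-480) + (75b**2-990b+3240)
  b**3-24b**2+188b-480 = ((1/75)b-18/125)(75b**2-990b+3240) + ((56/25)b-336/25)
  75b**2-990b+3240 = ((1875/56)b-3375/14)((56/25)b-336/25) + (0)
Last nonzero remainder: (56/25)b-336/25. Dividing through by 56/25 gives the monic gcd b-6.

b-6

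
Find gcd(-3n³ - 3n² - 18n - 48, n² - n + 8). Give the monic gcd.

By polynomial division,
  -3n³ - 3n² - 18n - 48 = (-3n - 6)(n² - n + 8) + (0)
The last nonzero remainder n² - n + 8 is already monic.

n² - n + 8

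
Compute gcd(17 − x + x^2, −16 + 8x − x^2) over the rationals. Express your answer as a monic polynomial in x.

Apply the Euclidean algorithm:
  x^2 − x + 17 = (−1)(−x^2 + 8x − 16) + (7x + 1)
  −x^2 + 8x − 16 = (−(1/7)x + 57/49)(7x + 1) + (−841/49)
  7x + 1 = (−(343/841)x − 49/841)(−841/49) + (0)
The last nonzero remainder is the constant −841/49, so the polynomials are coprime and gcd = 1.

1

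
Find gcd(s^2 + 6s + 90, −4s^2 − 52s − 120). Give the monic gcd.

1

Euclidean algorithm in ℚ[s]:
  s^2 + 6s + 90 = (−1/4)(−4s^2 − 52s − 120) + (−7s + 60)
  −4s^2 − 52s − 120 = ((4/7)s + 604/49)(−7s + 60) + (−42120/49)
  −7s + 60 = ((343/42120)s − 49/702)(−42120/49) + (0)
The last nonzero remainder is the constant −42120/49, so the polynomials are coprime and gcd = 1.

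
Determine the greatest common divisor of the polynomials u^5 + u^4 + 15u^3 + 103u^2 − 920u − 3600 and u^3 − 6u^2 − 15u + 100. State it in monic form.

u^2 − u − 20

Repeated division with remainder:
  u^5 + u^4 + 15u^3 + 103u^2 − 920u − 3600 = (u^2 + 7u + 72)(u^3 − 6u^2 − 15u + 100) + (540u^2 − 540u − 10800)
  u^3 − 6u^2 − 15u + 100 = ((1/540)u − 1/108)(540u^2 − 540u − 10800) + (0)
Last nonzero remainder: 540u^2 − 540u − 10800. Dividing through by 540 gives the monic gcd u^2 − u − 20.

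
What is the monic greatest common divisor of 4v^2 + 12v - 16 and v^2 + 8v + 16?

v + 4

Apply the Euclidean algorithm:
  4v^2 + 12v - 16 = (4)(v^2 + 8v + 16) + (-20v - 80)
  v^2 + 8v + 16 = (-(1/20)v - 1/5)(-20v - 80) + (0)
Last nonzero remainder: -20v - 80. Dividing through by -20 gives the monic gcd v + 4.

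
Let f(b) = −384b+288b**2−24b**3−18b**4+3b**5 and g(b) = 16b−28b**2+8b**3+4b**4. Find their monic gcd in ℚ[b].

Euclidean algorithm in ℚ[b]:
  3b**5−18b**4−24b**3+288b**2−384b = ((3/4)b−6)(4b**4+8b**3−28b**2+16b) + (45b**3+108b**2−288b)
  4b**4+8b**3−28b**2+16b = ((4/45)b−8/225)(45b**3+108b**2−288b) + ((36/25)b**2+(144/25)b)
  45b**3+108b**2−288b = ((125/4)b−50)((36/25)b**2+(144/25)b) + (0)
Last nonzero remainder: (36/25)b**2+(144/25)b. Dividing through by 36/25 gives the monic gcd b**2+4b.

4b+b**2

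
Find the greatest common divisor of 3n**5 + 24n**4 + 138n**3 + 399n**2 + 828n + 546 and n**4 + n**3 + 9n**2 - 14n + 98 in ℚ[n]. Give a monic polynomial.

n**2 + 4n + 14

Apply the Euclidean algorithm:
  3n**5 + 24n**4 + 138n**3 + 399n**2 + 828n + 546 = (3n + 21)(n**4 + n**3 + 9n**2 - 14n + 98) + (90n**3 + 252n**2 + 828n - 1512)
  n**4 + n**3 + 9n**2 - 14n + 98 = ((1/90)n - 1/50)(90n**3 + 252n**2 + 828n - 1512) + ((121/25)n**2 + (484/25)n + 1694/25)
  90n**3 + 252n**2 + 828n - 1512 = ((2250/121)n - 2700/121)((121/25)n**2 + (484/25)n + 1694/25) + (0)
Last nonzero remainder: (121/25)n**2 + (484/25)n + 1694/25. Dividing through by 121/25 gives the monic gcd n**2 + 4n + 14.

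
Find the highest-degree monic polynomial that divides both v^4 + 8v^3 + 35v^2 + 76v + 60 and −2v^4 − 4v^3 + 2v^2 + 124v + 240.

v^3 + 6v^2 + 23v + 30

Repeated division with remainder:
  v^4 + 8v^3 + 35v^2 + 76v + 60 = (−1/2)(−2v^4 − 4v^3 + 2v^2 + 124v + 240) + (6v^3 + 36v^2 + 138v + 180)
  −2v^4 − 4v^3 + 2v^2 + 124v + 240 = (−(1/3)v + 4/3)(6v^3 + 36v^2 + 138v + 180) + (0)
Last nonzero remainder: 6v^3 + 36v^2 + 138v + 180. Dividing through by 6 gives the monic gcd v^3 + 6v^2 + 23v + 30.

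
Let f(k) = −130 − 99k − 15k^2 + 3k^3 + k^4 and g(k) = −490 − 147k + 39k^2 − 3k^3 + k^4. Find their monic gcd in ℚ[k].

−10 − 3k + k^2

By polynomial division,
  k^4 + 3k^3 − 15k^2 − 99k − 130 = (k^4 − 3k^3 + 39k^2 − 147k − 490) + (6k^3 − 54k^2 + 48k + 360)
  k^4 − 3k^3 + 39k^2 − 147k − 490 = ((1/6)k + 1)(6k^3 − 54k^2 + 48k + 360) + (85k^2 − 255k − 850)
  6k^3 − 54k^2 + 48k + 360 = ((6/85)k − 36/85)(85k^2 − 255k − 850) + (0)
Last nonzero remainder: 85k^2 − 255k − 850. Dividing through by 85 gives the monic gcd k^2 − 3k − 10.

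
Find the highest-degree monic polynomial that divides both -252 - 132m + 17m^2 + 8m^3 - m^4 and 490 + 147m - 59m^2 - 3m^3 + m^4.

-14 - 5m + m^2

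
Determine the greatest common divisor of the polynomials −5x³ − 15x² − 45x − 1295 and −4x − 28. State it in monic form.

x + 7

By polynomial division,
  −5x³ − 15x² − 45x − 1295 = ((5/4)x² − 5x + 185/4)(−4x − 28) + (0)
Last nonzero remainder: −4x − 28. Dividing through by −4 gives the monic gcd x + 7.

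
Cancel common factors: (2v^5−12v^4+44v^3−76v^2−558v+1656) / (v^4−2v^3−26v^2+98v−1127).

(2v^3−8v^2−18v+72)/(v^2−49)

Repeated division with remainder:
  2v^5−12v^4+44v^3−76v^2−558v+1656 = (2v−8)(v^4−2v^3−26v^2+98v−1127) + (80v^3−480v^2+2480v−7360)
  v^4−2v^3−26v^2+98v−1127 = ((1/80)v+1/20)(80v^3−480v^2+2480v−7360) + (−33v^2+66v−759)
  80v^3−480v^2+2480v−7360 = (−(80/33)v+320/33)(−33v^2+66v−759) + (0)
Last nonzero remainder: −33v^2+66v−759. Dividing through by −33 gives the monic gcd v^2−2v+23.
Cancel v^2−2v+23 from numerator and denominator to get the reduced form.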